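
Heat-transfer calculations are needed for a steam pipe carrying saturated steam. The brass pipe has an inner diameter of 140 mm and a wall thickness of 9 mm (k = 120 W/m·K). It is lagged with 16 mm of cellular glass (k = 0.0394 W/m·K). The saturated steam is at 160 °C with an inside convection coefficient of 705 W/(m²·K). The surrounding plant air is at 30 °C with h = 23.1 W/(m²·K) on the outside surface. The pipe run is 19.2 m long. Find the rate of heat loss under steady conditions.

Radial resistances (cylindrical: R_cond = ln(r_o/r_i)/(2πkL), R_conv = 1/(h·2πrL)):
R_inner film = 1/(h_i·2πr₁L) = 1/(705×2π×0.07×19.2) = 1.68×10^-4 K/W
R_brass pipe wall = ln(79/70)/(2π×120×19.2) = 8.355×10^-6 K/W
R_cellular glass = ln(95/79)/(2π×0.0394×19.2) = 0.0388 K/W
R_outer film = 1/(h_o·2πr_oL) = 1/(23.1×2π×0.095×19.2) = 0.003777 K/W
R_total = 0.04276 K/W
Q = ΔT/R_total = 130/0.04276

Q ≈ 3040 W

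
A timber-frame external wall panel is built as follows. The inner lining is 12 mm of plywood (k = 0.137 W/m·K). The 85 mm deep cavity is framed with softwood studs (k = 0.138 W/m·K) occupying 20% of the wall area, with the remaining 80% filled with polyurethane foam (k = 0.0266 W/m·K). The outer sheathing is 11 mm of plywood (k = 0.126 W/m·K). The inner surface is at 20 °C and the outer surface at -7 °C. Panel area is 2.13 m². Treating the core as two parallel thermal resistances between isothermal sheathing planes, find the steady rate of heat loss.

Sheathing layers in series; stud and cavity paths in parallel between them.
R_inner = 0.012/(0.137×2.13) = 0.04112 K/W
R_stud  = 0.085/(0.138×0.2×2.13) = 1.446 K/W
R_cav   = 0.085/(0.0266×0.8×2.13) = 1.875 K/W
1/R_core = 1/R_stud + 1/R_cav → R_core = 0.8164 K/W
R_outer = 0.011/(0.126×2.13) = 0.04099 K/W
R_total = 0.8985 K/W
Q = ΔT/R_total = 27/0.8985

Q ≈ 30 W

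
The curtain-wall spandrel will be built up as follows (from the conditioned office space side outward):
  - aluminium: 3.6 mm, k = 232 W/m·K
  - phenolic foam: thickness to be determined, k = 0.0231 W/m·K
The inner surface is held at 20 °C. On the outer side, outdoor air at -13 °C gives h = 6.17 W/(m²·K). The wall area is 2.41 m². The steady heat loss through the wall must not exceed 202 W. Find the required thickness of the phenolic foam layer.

L ≈ 5.35 mm

Using the resistance-network approach (series):
R_aluminium = L/(kA) = 0.0036/(232×2.41) = 6.439×10^-6 K/W
R_outer film = 1/(h_o·A) = 1/(6.17×2.41) = 0.06725 K/W
Sum of the known resistances R_other = 0.06726 K/W
Required total resistance R_tot = ΔT/Q_allow = 33/202 = 0.1634 K/W
R_phenolic foam = R_tot − R_other = 0.09611 K/W
L = R·k·A = 0.09611×0.0231×2.41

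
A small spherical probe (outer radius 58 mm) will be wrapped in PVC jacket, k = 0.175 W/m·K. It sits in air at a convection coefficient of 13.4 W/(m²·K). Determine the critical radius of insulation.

r_cr ≈ 26.1 mm

For a sphere r_cr = 2k/h = 2×0.175/13.4
r_cr = 26.1 mm; since the bare radius (58 mm) is above r_cr, any added insulation will reduce heat loss.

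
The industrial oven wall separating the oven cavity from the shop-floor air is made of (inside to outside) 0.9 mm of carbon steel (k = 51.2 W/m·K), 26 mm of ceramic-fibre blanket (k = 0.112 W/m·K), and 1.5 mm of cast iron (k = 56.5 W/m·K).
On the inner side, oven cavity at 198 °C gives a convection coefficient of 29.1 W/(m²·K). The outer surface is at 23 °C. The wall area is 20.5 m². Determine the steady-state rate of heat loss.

Treating each layer as a thermal resistance in series:
R_inner film = 1/(h_i·A) = 1/(29.1×20.5) = 0.001676 K/W
R_carbon steel = L/(kA) = 0.0009/(51.2×20.5) = 8.575×10^-7 K/W
R_ceramic-fibre blanket = L/(kA) = 0.026/(0.112×20.5) = 0.01132 K/W
R_cast iron = L/(kA) = 0.0015/(56.5×20.5) = 1.295×10^-6 K/W
R_total = 0.013 K/W
Q = ΔT / R_total = 175 / 0.013

Q ≈ 13500 W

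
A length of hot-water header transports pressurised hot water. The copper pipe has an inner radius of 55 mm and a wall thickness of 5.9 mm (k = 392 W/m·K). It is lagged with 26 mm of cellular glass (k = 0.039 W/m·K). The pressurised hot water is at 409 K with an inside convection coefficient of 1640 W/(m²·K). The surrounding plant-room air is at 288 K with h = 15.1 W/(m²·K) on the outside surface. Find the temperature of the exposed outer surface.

Per-layer cylindrical resistances, series-summed:
R_inner film = 1/(h_i·2πr₁L) = 1/(1640×2π×0.055×1) = 0.001764 K/W
R_copper pipe wall = ln(60.9/55)/(2π×392×1) = 4.137×10^-5 K/W
R_cellular glass = ln(86.9/60.9)/(2π×0.039×1) = 1.451 K/W
R_outer film = 1/(h_o·2πr_oL) = 1/(15.1×2π×0.0869×1) = 0.1213 K/W
R_total = 1.574 K/W
Q = ΔT/R_total = 121/1.574
Q = 76.9 W/m
T_interface = T_inner − Q·ΣR(inner→interface) = 409 − 76.9×1.453

T ≈ 297 K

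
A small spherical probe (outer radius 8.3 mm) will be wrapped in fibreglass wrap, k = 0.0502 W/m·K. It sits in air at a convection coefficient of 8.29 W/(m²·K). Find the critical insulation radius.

For a sphere r_cr = 2k/h = 2×0.0502/8.29
r_cr = 12.1 mm; since the bare radius (8.3 mm) is below r_cr, adding a thin layer of insulation will *increase* heat loss.

r_cr ≈ 12.1 mm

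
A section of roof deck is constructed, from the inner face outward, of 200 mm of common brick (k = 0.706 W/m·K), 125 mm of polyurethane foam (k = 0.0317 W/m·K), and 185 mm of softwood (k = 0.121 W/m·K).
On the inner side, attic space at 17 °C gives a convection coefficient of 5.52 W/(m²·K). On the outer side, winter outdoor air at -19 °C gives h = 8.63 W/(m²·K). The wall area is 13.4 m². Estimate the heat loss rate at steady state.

Q ≈ 79.7 W

Thermal resistances in series:
R_inner film = 1/(h_i·A) = 1/(5.52×13.4) = 0.01352 K/W
R_common brick = L/(kA) = 0.2/(0.706×13.4) = 0.02114 K/W
R_polyurethane foam = L/(kA) = 0.125/(0.0317×13.4) = 0.2943 K/W
R_softwood = L/(kA) = 0.185/(0.121×13.4) = 0.1141 K/W
R_outer film = 1/(h_o·A) = 1/(8.63×13.4) = 0.008647 K/W
R_total = 0.4517 K/W
Q = ΔT / R_total = 36 / 0.4517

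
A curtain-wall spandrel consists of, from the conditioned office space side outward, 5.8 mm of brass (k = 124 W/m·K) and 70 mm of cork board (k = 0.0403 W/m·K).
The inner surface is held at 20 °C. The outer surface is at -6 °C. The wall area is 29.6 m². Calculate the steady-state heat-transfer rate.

Q ≈ 443 W

Thermal resistances in series:
R_brass = L/(kA) = 0.0058/(124×29.6) = 1.58×10^-6 K/W
R_cork board = L/(kA) = 0.07/(0.0403×29.6) = 0.05868 K/W
R_total = 0.05868 K/W
Q = ΔT / R_total = 26 / 0.05868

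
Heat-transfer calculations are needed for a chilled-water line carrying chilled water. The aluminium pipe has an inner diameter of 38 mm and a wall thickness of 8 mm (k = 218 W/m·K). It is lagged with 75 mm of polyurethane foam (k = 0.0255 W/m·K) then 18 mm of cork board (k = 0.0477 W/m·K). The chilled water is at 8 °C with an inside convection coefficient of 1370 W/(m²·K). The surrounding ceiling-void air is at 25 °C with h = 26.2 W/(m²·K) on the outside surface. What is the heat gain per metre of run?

Treating each annulus and film as a series resistance:
R_inner film = 1/(h_i·2πr₁L) = 1/(1370×2π×0.019×1) = 0.006114 K/W
R_aluminium pipe wall = ln(27/19)/(2π×218×1) = 2.565×10^-4 K/W
R_polyurethane foam = ln(102/27)/(2π×0.0255×1) = 8.296 K/W
R_cork board = ln(120/102)/(2π×0.0477×1) = 0.5423 K/W
R_outer film = 1/(h_o·2πr_oL) = 1/(26.2×2π×0.12×1) = 0.05062 K/W
R_total = 8.895 K/W
Q = ΔT/R_total = 17/8.895

q′ ≈ 1.91 W/m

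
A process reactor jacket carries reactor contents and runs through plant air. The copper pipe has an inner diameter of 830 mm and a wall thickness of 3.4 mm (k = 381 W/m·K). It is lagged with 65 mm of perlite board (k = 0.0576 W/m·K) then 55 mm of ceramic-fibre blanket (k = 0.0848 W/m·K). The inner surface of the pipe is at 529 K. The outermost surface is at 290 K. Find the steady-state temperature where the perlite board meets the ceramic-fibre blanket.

For a radial system each layer contributes R = ln(r_out/r_in)/(2πkL); films add R = 1/(hA).
R_copper pipe wall = ln(418.4/415)/(2π×381×1) = 3.408×10^-6 K/W
R_perlite board = ln(483.4/418.4)/(2π×0.0576×1) = 0.399 K/W
R_ceramic-fibre blanket = ln(538.4/483.4)/(2π×0.0848×1) = 0.2022 K/W
R_total = 0.6013 K/W
Q = ΔT/R_total = 239/0.6013
Q = 398 W/m
T_interface = T_inner − Q·ΣR(inner→interface) = 529 − 398×0.399

T ≈ 370 K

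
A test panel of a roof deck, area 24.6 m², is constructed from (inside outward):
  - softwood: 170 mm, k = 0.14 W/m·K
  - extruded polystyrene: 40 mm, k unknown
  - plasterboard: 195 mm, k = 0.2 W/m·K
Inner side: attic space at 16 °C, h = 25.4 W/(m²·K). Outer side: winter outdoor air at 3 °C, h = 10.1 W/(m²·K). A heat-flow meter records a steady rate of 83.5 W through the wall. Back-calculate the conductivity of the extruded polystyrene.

Model the wall as resistances in series:
R_inner film = 1/(h_i·A) = 1/(25.4×24.6) = 0.0016 K/W
R_softwood = L/(kA) = 0.17/(0.14×24.6) = 0.04936 K/W
R_plasterboard = L/(kA) = 0.195/(0.2×24.6) = 0.03963 K/W
R_outer film = 1/(h_o·A) = 1/(10.1×24.6) = 0.004025 K/W
Sum of known resistances R_other = 0.09462 K/W
Total R = ΔT/Q = 13/83.5 = 0.1557 K/W
R_extruded polystyrene = R_total − R_other = 0.06107 K/W
k = L/(R·A) = 0.04/(0.06107×24.6)

k ≈ 0.0266 W/(m·K)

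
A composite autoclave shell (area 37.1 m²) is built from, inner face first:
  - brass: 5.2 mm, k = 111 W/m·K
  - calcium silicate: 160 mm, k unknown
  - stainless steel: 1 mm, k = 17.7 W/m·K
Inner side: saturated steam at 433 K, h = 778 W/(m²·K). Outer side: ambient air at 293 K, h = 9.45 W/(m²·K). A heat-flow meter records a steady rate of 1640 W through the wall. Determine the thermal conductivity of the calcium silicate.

Series thermal resistances:
R_inner film = 1/(h_i·A) = 1/(778×37.1) = 3.465×10^-5 K/W
R_brass = L/(kA) = 0.0052/(111×37.1) = 1.263×10^-6 K/W
R_stainless steel = L/(kA) = 0.001/(17.7×37.1) = 1.523×10^-6 K/W
R_outer film = 1/(h_o·A) = 1/(9.45×37.1) = 0.002852 K/W
Sum of known resistances R_other = 0.00289 K/W
Total R = ΔT/Q = 140/1640 = 0.08537 K/W
R_calcium silicate = R_total − R_other = 0.08248 K/W
k = L/(R·A) = 0.16/(0.08248×37.1)

k ≈ 0.0523 W/(m·K)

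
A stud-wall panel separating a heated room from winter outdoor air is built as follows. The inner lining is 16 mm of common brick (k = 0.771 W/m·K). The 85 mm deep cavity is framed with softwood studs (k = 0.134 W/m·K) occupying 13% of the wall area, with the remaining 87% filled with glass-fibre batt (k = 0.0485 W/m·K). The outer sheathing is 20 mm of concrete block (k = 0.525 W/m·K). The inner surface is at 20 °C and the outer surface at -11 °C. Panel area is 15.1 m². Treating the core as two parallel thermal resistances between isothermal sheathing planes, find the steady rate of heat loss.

Q ≈ 315 W

Sheathing layers in series; stud and cavity paths in parallel between them.
R_inner = 0.016/(0.771×15.1) = 0.001374 K/W
R_stud  = 0.085/(0.134×0.13×15.1) = 0.3231 K/W
R_cav   = 0.085/(0.0485×0.87×15.1) = 0.1334 K/W
1/R_core = 1/R_stud + 1/R_cav → R_core = 0.09442 K/W
R_outer = 0.02/(0.525×15.1) = 0.002523 K/W
R_total = 0.09832 K/W
Q = ΔT/R_total = 31/0.09832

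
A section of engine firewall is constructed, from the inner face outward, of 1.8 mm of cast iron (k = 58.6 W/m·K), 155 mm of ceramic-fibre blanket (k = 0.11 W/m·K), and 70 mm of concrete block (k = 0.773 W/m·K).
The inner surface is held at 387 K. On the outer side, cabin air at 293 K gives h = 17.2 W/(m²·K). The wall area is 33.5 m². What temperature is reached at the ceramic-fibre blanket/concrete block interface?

T ≈ 302 K

Model the wall as resistances in series:
R_cast iron = L/(kA) = 0.0018/(58.6×33.5) = 9.169×10^-7 K/W
R_ceramic-fibre blanket = L/(kA) = 0.155/(0.11×33.5) = 0.04206 K/W
R_concrete block = L/(kA) = 0.07/(0.773×33.5) = 0.002703 K/W
R_outer film = 1/(h_o·A) = 1/(17.2×33.5) = 0.001736 K/W
R_total = 0.0465 K/W;  Q = ΔT/R_total = 94/0.0465 = 2021 W
T_interface = T_inner − Q·ΣR(inner→interface) = 387 − 2020×0.04206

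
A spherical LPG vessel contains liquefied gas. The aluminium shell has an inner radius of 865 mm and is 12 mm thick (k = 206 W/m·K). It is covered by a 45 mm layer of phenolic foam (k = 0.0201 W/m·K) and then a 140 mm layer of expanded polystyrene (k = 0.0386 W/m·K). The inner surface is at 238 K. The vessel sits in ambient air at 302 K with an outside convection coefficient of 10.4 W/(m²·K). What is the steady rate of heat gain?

For a spherical shell R = (1/r₁ − 1/r₂)/(4πk); film R = 1/(h·4πr²). In series:
R_aluminium shell = (1/0.865 − 1/0.877)/(4π×206) = 6.111×10^-6 K/W
R_phenolic foam = (1/0.877 − 1/0.922)/(4π×0.0201) = 0.2203 K/W
R_expanded polystyrene = (1/0.922 − 1/1.062)/(4π×0.0386) = 0.2948 K/W
R_outer film = 1/(h·4πr_o²) = 1/(10.4×4π×1.062²) = 0.006784 K/W
R_total = 0.5219 K/W
Q = ΔT/R_total = 64/0.5219

Q ≈ 123 W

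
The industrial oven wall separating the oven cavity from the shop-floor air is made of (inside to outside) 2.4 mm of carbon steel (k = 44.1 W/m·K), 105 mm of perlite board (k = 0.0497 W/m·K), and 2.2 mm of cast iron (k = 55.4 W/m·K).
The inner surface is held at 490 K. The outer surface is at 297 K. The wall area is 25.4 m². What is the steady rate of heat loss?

Q ≈ 2320 W

Thermal resistances in series:
R_carbon steel = L/(kA) = 0.0024/(44.1×25.4) = 2.143×10^-6 K/W
R_perlite board = L/(kA) = 0.105/(0.0497×25.4) = 0.08318 K/W
R_cast iron = L/(kA) = 0.0022/(55.4×25.4) = 1.563×10^-6 K/W
R_total = 0.08318 K/W
Q = ΔT / R_total = 193 / 0.08318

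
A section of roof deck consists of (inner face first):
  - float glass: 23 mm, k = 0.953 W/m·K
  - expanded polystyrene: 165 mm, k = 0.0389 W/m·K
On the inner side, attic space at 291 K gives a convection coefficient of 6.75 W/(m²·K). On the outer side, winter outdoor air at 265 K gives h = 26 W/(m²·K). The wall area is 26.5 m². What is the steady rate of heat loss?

Thermal resistances in series:
R_inner film = 1/(h_i·A) = 1/(6.75×26.5) = 0.00559 K/W
R_float glass = L/(kA) = 0.023/(0.953×26.5) = 9.107×10^-4 K/W
R_expanded polystyrene = L/(kA) = 0.165/(0.0389×26.5) = 0.1601 K/W
R_outer film = 1/(h_o·A) = 1/(26×26.5) = 0.001451 K/W
R_total = 0.168 K/W
Q = ΔT / R_total = 26 / 0.168

Q ≈ 155 W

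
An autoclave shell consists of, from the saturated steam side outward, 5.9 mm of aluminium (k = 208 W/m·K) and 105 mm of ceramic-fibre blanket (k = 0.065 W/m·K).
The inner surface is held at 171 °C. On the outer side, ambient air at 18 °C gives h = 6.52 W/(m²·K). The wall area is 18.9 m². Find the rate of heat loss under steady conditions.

Treating each layer as a thermal resistance in series:
R_aluminium = L/(kA) = 0.0059/(208×18.9) = 1.501×10^-6 K/W
R_ceramic-fibre blanket = L/(kA) = 0.105/(0.065×18.9) = 0.08547 K/W
R_outer film = 1/(h_o·A) = 1/(6.52×18.9) = 0.008115 K/W
R_total = 0.09359 K/W
Q = ΔT / R_total = 153 / 0.09359

Q ≈ 1630 W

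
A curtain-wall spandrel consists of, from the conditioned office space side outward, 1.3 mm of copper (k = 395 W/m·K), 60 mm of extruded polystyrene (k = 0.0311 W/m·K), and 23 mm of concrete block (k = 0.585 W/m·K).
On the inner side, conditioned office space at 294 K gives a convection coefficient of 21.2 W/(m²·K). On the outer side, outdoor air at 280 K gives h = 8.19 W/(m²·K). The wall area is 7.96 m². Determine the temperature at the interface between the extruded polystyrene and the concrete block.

Model the wall as resistances in series:
R_inner film = 1/(h_i·A) = 1/(21.2×7.96) = 0.005926 K/W
R_copper = L/(kA) = 0.0013/(395×7.96) = 4.135×10^-7 K/W
R_extruded polystyrene = L/(kA) = 0.06/(0.0311×7.96) = 0.2424 K/W
R_concrete block = L/(kA) = 0.023/(0.585×7.96) = 0.004939 K/W
R_outer film = 1/(h_o·A) = 1/(8.19×7.96) = 0.01534 K/W
R_total = 0.2686 K/W;  Q = ΔT/R_total = 14/0.2686 = 52.13 W
T_interface = T_inner − Q·ΣR(inner→interface) = 294 − 52.1×0.2483

T ≈ 281 K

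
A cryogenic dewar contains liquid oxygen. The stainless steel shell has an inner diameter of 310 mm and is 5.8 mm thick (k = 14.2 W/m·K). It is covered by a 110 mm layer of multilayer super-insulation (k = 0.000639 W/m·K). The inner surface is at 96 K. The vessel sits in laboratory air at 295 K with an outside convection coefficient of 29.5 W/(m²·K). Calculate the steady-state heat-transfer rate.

Q ≈ 0.632 W

Each spherical layer contributes R = (1/r_i − 1/r_o)/(4πk):
R_stainless steel shell = (1/0.155 − 1/0.1608)/(4π×14.2) = 0.001304 K/W
R_multilayer super-insulation = (1/0.1608 − 1/0.2708)/(4π×0.000639) = 314.6 K/W
R_outer film = 1/(h·4πr_o²) = 1/(29.5×4π×0.2708²) = 0.03679 K/W
R_total = 314.6 K/W
Q = ΔT/R_total = 199/314.6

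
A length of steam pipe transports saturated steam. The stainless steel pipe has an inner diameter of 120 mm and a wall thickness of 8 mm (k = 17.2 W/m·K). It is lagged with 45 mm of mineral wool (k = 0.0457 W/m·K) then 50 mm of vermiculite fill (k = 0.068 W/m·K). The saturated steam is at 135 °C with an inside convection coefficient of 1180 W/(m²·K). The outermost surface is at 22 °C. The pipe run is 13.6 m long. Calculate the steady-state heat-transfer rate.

Q ≈ 584 W

Cylindrical conduction, so R = ln(r₂/r₁)/(2πkL) per layer, in series:
R_inner film = 1/(h_i·2πr₁L) = 1/(1180×2π×0.06×13.6) = 1.653×10^-4 K/W
R_stainless steel pipe wall = ln(68/60)/(2π×17.2×13.6) = 8.516×10^-5 K/W
R_mineral wool = ln(113/68)/(2π×0.0457×13.6) = 0.1301 K/W
R_vermiculite fill = ln(163/113)/(2π×0.068×13.6) = 0.06305 K/W
R_total = 0.1934 K/W
Q = ΔT/R_total = 113/0.1934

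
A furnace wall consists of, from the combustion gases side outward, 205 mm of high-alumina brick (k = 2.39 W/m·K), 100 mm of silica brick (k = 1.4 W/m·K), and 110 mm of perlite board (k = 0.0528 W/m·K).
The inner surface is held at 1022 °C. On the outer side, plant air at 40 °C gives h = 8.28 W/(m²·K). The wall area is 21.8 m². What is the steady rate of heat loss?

Using the resistance-network approach (series):
R_high-alumina brick = L/(kA) = 0.205/(2.39×21.8) = 0.003935 K/W
R_silica brick = L/(kA) = 0.1/(1.4×21.8) = 0.003277 K/W
R_perlite board = L/(kA) = 0.11/(0.0528×21.8) = 0.09557 K/W
R_outer film = 1/(h_o·A) = 1/(8.28×21.8) = 0.00554 K/W
R_total = 0.1083 K/W
Q = ΔT / R_total = 982 / 0.1083

Q ≈ 9070 W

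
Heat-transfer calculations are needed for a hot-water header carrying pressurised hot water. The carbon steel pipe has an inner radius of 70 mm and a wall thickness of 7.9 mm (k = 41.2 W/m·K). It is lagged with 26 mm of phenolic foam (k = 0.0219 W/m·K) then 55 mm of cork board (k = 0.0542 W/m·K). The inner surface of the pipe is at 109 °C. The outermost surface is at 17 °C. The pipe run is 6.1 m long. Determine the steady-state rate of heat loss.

Q ≈ 168 W

For a radial system each layer contributes R = ln(r_out/r_in)/(2πkL); films add R = 1/(hA).
R_carbon steel pipe wall = ln(77.9/70)/(2π×41.2×6.1) = 6.772×10^-5 K/W
R_phenolic foam = ln(103.9/77.9)/(2π×0.0219×6.1) = 0.3431 K/W
R_cork board = ln(158.9/103.9)/(2π×0.0542×6.1) = 0.2045 K/W
R_total = 0.5477 K/W
Q = ΔT/R_total = 92/0.5477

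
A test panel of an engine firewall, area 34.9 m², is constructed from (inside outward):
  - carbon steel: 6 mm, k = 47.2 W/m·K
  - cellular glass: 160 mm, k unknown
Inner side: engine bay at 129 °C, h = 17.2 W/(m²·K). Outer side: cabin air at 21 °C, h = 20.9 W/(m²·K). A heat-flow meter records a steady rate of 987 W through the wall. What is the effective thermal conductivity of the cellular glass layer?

Using the resistance-network approach (series):
R_inner film = 1/(h_i·A) = 1/(17.2×34.9) = 0.001666 K/W
R_carbon steel = L/(kA) = 0.006/(47.2×34.9) = 3.642×10^-6 K/W
R_outer film = 1/(h_o·A) = 1/(20.9×34.9) = 0.001371 K/W
Sum of known resistances R_other = 0.003041 K/W
Total R = ΔT/Q = 108/987 = 0.1094 K/W
R_cellular glass = R_total − R_other = 0.1064 K/W
k = L/(R·A) = 0.16/(0.1064×34.9)

k ≈ 0.0431 W/(m·K)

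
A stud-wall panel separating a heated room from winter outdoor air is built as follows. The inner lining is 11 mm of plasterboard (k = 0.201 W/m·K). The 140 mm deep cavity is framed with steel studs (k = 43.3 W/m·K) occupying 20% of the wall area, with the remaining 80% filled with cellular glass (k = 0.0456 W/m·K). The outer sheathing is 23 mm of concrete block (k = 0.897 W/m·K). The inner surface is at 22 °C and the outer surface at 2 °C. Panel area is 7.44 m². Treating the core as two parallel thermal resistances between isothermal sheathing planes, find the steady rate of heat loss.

Q ≈ 1540 W

Sheathing layers in series; stud and cavity paths in parallel between them.
R_inner = 0.011/(0.201×7.44) = 0.007356 K/W
R_stud  = 0.14/(43.3×0.2×7.44) = 0.002173 K/W
R_cav   = 0.14/(0.0456×0.8×7.44) = 0.5158 K/W
1/R_core = 1/R_stud + 1/R_cav → R_core = 0.002164 K/W
R_outer = 0.023/(0.897×7.44) = 0.003446 K/W
R_total = 0.01297 K/W
Q = ΔT/R_total = 20/0.01297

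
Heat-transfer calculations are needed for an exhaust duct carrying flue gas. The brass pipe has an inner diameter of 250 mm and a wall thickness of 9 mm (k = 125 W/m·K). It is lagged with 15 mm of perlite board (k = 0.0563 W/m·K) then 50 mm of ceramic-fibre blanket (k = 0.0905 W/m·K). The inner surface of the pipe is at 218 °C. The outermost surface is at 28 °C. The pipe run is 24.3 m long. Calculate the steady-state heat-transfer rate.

Q ≈ 5710 W

Treating each annulus and film as a series resistance:
R_brass pipe wall = ln(134/125)/(2π×125×24.3) = 3.643×10^-6 K/W
R_perlite board = ln(149/134)/(2π×0.0563×24.3) = 0.01234 K/W
R_ceramic-fibre blanket = ln(199/149)/(2π×0.0905×24.3) = 0.02094 K/W
R_total = 0.03329 K/W
Q = ΔT/R_total = 190/0.03329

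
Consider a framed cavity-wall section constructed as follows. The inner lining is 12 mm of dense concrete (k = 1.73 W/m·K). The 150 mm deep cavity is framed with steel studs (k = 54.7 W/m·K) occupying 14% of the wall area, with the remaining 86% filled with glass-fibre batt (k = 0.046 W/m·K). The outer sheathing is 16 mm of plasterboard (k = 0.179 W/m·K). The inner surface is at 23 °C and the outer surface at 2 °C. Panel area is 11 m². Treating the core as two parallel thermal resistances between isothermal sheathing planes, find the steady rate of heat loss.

Sheathing layers in series; stud and cavity paths in parallel between them.
R_inner = 0.012/(1.73×11) = 6.306×10^-4 K/W
R_stud  = 0.15/(54.7×0.14×11) = 0.001781 K/W
R_cav   = 0.15/(0.046×0.86×11) = 0.3447 K/W
1/R_core = 1/R_stud + 1/R_cav → R_core = 0.001772 K/W
R_outer = 0.016/(0.179×11) = 0.008126 K/W
R_total = 0.01053 K/W
Q = ΔT/R_total = 21/0.01053

Q ≈ 1990 W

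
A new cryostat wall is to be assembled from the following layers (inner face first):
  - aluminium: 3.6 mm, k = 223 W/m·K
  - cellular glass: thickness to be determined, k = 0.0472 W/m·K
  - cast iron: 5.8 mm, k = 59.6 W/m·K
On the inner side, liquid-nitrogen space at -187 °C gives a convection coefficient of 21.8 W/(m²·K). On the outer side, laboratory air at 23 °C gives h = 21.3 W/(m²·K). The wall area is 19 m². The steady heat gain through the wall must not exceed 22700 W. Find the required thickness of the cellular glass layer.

Model the wall as resistances in series:
R_inner film = 1/(h_i·A) = 1/(21.8×19) = 0.002414 K/W
R_aluminium = L/(kA) = 0.0036/(223×19) = 8.497×10^-7 K/W
R_cast iron = L/(kA) = 0.0058/(59.6×19) = 5.122×10^-6 K/W
R_outer film = 1/(h_o·A) = 1/(21.3×19) = 0.002471 K/W
Sum of the known resistances R_other = 0.004891 K/W
Required total resistance R_tot = ΔT/Q_allow = 210/22700 = 0.009251 K/W
R_cellular glass = R_tot − R_other = 0.00436 K/W
L = R·k·A = 0.00436×0.0472×19

L ≈ 3.91 mm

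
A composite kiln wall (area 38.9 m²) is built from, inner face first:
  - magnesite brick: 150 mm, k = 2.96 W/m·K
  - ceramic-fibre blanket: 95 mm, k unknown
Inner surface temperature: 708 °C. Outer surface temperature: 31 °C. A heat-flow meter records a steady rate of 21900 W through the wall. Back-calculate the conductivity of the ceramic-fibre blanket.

k ≈ 0.0825 W/(m·K)

Treating each layer as a thermal resistance in series:
R_magnesite brick = L/(kA) = 0.15/(2.96×38.9) = 0.001303 K/W
Sum of known resistances R_other = 0.001303 K/W
Total R = ΔT/Q = 677/21900 = 0.03091 K/W
R_ceramic-fibre blanket = R_total − R_other = 0.02961 K/W
k = L/(R·A) = 0.095/(0.02961×38.9)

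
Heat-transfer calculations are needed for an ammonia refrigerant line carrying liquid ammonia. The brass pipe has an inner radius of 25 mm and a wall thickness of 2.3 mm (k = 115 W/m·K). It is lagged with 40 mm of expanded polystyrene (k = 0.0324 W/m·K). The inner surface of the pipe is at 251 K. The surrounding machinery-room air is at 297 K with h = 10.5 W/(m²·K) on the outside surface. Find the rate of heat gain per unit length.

q′ ≈ 9.88 W/m

Per-layer cylindrical resistances, series-summed:
R_brass pipe wall = ln(27.3/25)/(2π×115×1) = 1.218×10^-4 K/W
R_expanded polystyrene = ln(67.3/27.3)/(2π×0.0324×1) = 4.432 K/W
R_outer film = 1/(h_o·2πr_oL) = 1/(10.5×2π×0.0673×1) = 0.2252 K/W
R_total = 4.657 K/W
Q = ΔT/R_total = 46/4.657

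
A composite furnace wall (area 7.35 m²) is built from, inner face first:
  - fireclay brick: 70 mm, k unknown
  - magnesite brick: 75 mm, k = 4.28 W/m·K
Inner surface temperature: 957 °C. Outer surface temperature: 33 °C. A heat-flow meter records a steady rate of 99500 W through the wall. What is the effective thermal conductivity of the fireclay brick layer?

Series thermal resistances:
R_magnesite brick = L/(kA) = 0.075/(4.28×7.35) = 0.002384 K/W
Sum of known resistances R_other = 0.002384 K/W
Total R = ΔT/Q = 924/99500 = 0.009286 K/W
R_fireclay brick = R_total − R_other = 0.006902 K/W
k = L/(R·A) = 0.07/(0.006902×7.35)

k ≈ 1.38 W/(m·K)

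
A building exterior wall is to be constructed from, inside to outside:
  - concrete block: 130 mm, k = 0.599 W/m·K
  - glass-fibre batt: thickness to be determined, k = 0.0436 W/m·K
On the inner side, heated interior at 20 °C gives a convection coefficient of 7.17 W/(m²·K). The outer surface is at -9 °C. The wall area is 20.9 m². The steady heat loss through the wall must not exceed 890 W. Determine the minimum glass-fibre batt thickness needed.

L ≈ 14.1 mm

Thermal resistances in series:
R_inner film = 1/(h_i·A) = 1/(7.17×20.9) = 0.006673 K/W
R_concrete block = L/(kA) = 0.13/(0.599×20.9) = 0.01038 K/W
Sum of the known resistances R_other = 0.01706 K/W
Required total resistance R_tot = ΔT/Q_allow = 29/890 = 0.03258 K/W
R_glass-fibre batt = R_tot − R_other = 0.01553 K/W
L = R·k·A = 0.01553×0.0436×20.9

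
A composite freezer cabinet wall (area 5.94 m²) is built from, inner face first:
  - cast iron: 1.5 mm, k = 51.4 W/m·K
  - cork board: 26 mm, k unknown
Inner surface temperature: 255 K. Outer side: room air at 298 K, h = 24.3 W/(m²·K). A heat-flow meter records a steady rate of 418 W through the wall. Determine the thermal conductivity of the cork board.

k ≈ 0.0456 W/(m·K)

Series thermal resistances:
R_cast iron = L/(kA) = 0.0015/(51.4×5.94) = 4.913×10^-6 K/W
R_outer film = 1/(h_o·A) = 1/(24.3×5.94) = 0.006928 K/W
Sum of known resistances R_other = 0.006933 K/W
Total R = ΔT/Q = 43/418 = 0.1029 K/W
R_cork board = R_total − R_other = 0.09594 K/W
k = L/(R·A) = 0.026/(0.09594×5.94)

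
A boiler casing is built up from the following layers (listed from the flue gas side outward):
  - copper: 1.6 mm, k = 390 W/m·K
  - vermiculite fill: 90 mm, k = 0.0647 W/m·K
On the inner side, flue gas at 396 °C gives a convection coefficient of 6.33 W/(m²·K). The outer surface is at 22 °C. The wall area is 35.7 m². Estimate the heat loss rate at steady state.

Q ≈ 8620 W

Treating each layer as a thermal resistance in series:
R_inner film = 1/(h_i·A) = 1/(6.33×35.7) = 0.004425 K/W
R_copper = L/(kA) = 0.0016/(390×35.7) = 1.149×10^-7 K/W
R_vermiculite fill = L/(kA) = 0.09/(0.0647×35.7) = 0.03896 K/W
R_total = 0.04339 K/W
Q = ΔT / R_total = 374 / 0.04339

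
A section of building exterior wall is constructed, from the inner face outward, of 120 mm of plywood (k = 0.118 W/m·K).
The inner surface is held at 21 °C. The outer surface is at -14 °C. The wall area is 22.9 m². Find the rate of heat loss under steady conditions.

Model the wall as resistances in series:
R_plywood = L/(kA) = 0.12/(0.118×22.9) = 0.04441 K/W
R_total = 0.04441 K/W
Q = ΔT / R_total = 35 / 0.04441

Q ≈ 788 W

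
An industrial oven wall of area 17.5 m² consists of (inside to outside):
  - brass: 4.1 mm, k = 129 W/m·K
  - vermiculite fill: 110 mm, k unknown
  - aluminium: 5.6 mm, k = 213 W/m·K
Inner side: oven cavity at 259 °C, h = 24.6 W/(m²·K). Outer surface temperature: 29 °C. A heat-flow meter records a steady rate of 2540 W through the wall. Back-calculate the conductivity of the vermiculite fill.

k ≈ 0.0712 W/(m·K)

Model the wall as resistances in series:
R_inner film = 1/(h_i·A) = 1/(24.6×17.5) = 0.002323 K/W
R_brass = L/(kA) = 0.0041/(129×17.5) = 1.816×10^-6 K/W
R_aluminium = L/(kA) = 0.0056/(213×17.5) = 1.502×10^-6 K/W
Sum of known resistances R_other = 0.002326 K/W
Total R = ΔT/Q = 230/2540 = 0.09055 K/W
R_vermiculite fill = R_total − R_other = 0.08822 K/W
k = L/(R·A) = 0.11/(0.08822×17.5)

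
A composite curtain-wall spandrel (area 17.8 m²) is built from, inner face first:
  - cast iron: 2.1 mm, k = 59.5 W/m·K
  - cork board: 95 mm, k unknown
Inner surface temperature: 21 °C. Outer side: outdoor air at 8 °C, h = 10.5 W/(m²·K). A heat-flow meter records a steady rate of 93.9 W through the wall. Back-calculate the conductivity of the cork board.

k ≈ 0.0401 W/(m·K)

Thermal resistances in series:
R_cast iron = L/(kA) = 0.0021/(59.5×17.8) = 1.983×10^-6 K/W
R_outer film = 1/(h_o·A) = 1/(10.5×17.8) = 0.00535 K/W
Sum of known resistances R_other = 0.005352 K/W
Total R = ΔT/Q = 13/93.9 = 0.1384 K/W
R_cork board = R_total − R_other = 0.1331 K/W
k = L/(R·A) = 0.095/(0.1331×17.8)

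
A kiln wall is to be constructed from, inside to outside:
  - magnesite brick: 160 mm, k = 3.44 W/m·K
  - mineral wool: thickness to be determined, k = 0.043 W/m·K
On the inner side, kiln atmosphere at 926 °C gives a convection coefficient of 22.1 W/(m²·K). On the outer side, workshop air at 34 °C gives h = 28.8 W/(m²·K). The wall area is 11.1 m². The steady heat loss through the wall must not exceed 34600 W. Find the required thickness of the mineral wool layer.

L ≈ 6.87 mm

Series thermal resistances:
R_inner film = 1/(h_i·A) = 1/(22.1×11.1) = 0.004076 K/W
R_magnesite brick = L/(kA) = 0.16/(3.44×11.1) = 0.00419 K/W
R_outer film = 1/(h_o·A) = 1/(28.8×11.1) = 0.003128 K/W
Sum of the known resistances R_other = 0.01139 K/W
Required total resistance R_tot = ΔT/Q_allow = 892/34600 = 0.02578 K/W
R_mineral wool = R_tot − R_other = 0.01439 K/W
L = R·k·A = 0.01439×0.043×11.1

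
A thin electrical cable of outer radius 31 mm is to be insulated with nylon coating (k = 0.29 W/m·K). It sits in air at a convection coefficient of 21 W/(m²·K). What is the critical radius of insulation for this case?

For a cylinder r_cr = k/h = 0.29/21
r_cr = 13.8 mm; since the bare radius (31 mm) is above r_cr, any added insulation will reduce heat loss.

r_cr ≈ 13.8 mm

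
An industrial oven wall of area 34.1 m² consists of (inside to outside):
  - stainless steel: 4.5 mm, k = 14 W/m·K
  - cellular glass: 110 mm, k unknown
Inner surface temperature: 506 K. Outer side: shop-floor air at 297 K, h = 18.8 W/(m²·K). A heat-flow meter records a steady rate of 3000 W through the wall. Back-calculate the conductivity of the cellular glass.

k ≈ 0.0474 W/(m·K)

Series thermal resistances:
R_stainless steel = L/(kA) = 0.0045/(14×34.1) = 9.426×10^-6 K/W
R_outer film = 1/(h_o·A) = 1/(18.8×34.1) = 0.00156 K/W
Sum of known resistances R_other = 0.001569 K/W
Total R = ΔT/Q = 209/3000 = 0.06967 K/W
R_cellular glass = R_total − R_other = 0.0681 K/W
k = L/(R·A) = 0.11/(0.0681×34.1)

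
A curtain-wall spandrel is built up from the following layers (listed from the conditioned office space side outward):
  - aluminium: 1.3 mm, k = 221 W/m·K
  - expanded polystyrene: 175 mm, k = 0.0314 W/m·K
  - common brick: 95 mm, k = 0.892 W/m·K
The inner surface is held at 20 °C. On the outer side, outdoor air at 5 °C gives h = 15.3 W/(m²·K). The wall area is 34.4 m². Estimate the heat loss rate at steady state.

Treating each layer as a thermal resistance in series:
R_aluminium = L/(kA) = 0.0013/(221×34.4) = 1.71×10^-7 K/W
R_expanded polystyrene = L/(kA) = 0.175/(0.0314×34.4) = 0.162 K/W
R_common brick = L/(kA) = 0.095/(0.892×34.4) = 0.003096 K/W
R_outer film = 1/(h_o·A) = 1/(15.3×34.4) = 0.0019 K/W
R_total = 0.167 K/W
Q = ΔT / R_total = 15 / 0.167

Q ≈ 89.8 W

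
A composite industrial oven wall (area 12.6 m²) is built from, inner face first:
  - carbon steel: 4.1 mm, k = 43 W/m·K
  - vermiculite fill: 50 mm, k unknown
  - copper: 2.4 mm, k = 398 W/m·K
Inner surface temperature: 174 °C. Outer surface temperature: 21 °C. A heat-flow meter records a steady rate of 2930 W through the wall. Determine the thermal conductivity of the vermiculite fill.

k ≈ 0.076 W/(m·K)

Model the wall as resistances in series:
R_carbon steel = L/(kA) = 0.0041/(43×12.6) = 7.567×10^-6 K/W
R_copper = L/(kA) = 0.0024/(398×12.6) = 4.786×10^-7 K/W
Sum of known resistances R_other = 8.046×10^-6 K/W
Total R = ΔT/Q = 153/2930 = 0.05222 K/W
R_vermiculite fill = R_total − R_other = 0.05221 K/W
k = L/(R·A) = 0.05/(0.05221×12.6)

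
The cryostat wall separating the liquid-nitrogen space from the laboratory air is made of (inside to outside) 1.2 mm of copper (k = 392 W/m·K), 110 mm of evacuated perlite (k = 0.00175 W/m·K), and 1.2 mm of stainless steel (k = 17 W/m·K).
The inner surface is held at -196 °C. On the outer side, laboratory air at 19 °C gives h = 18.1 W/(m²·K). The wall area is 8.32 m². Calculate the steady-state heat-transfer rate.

Q ≈ 28.4 W

Series thermal resistances:
R_copper = L/(kA) = 0.0012/(392×8.32) = 3.679×10^-7 K/W
R_evacuated perlite = L/(kA) = 0.11/(0.00175×8.32) = 7.555 K/W
R_stainless steel = L/(kA) = 0.0012/(17×8.32) = 8.484×10^-6 K/W
R_outer film = 1/(h_o·A) = 1/(18.1×8.32) = 0.00664 K/W
R_total = 7.562 K/W
Q = ΔT / R_total = 215 / 7.562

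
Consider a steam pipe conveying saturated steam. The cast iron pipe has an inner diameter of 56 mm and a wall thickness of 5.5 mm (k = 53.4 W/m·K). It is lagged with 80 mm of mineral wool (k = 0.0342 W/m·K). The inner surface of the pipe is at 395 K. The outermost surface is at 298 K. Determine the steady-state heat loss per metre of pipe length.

For a radial system each layer contributes R = ln(r_out/r_in)/(2πkL); films add R = 1/(hA).
R_cast iron pipe wall = ln(33.5/28)/(2π×53.4×1) = 5.345×10^-4 K/W
R_mineral wool = ln(113.5/33.5)/(2π×0.0342×1) = 5.679 K/W
R_total = 5.679 K/W
Q = ΔT/R_total = 97/5.679

q′ ≈ 17.1 W/m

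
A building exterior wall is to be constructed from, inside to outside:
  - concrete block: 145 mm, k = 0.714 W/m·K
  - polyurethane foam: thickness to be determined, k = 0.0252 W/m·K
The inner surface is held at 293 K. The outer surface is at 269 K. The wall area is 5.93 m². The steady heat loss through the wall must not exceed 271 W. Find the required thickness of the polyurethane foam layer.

L ≈ 8.12 mm

Model the wall as resistances in series:
R_concrete block = L/(kA) = 0.145/(0.714×5.93) = 0.03425 K/W
Sum of the known resistances R_other = 0.03425 K/W
Required total resistance R_tot = ΔT/Q_allow = 24/271 = 0.08856 K/W
R_polyurethane foam = R_tot − R_other = 0.05431 K/W
L = R·k·A = 0.05431×0.0252×5.93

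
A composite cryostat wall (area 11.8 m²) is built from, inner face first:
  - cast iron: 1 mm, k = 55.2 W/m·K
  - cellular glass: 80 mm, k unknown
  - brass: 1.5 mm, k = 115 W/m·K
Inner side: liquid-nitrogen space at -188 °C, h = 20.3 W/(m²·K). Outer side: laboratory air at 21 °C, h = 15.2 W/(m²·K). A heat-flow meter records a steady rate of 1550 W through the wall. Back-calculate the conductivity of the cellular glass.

k ≈ 0.0542 W/(m·K)

Treating each layer as a thermal resistance in series:
R_inner film = 1/(h_i·A) = 1/(20.3×11.8) = 0.004175 K/W
R_cast iron = L/(kA) = 0.001/(55.2×11.8) = 1.535×10^-6 K/W
R_brass = L/(kA) = 0.0015/(115×11.8) = 1.105×10^-6 K/W
R_outer film = 1/(h_o·A) = 1/(15.2×11.8) = 0.005575 K/W
Sum of known resistances R_other = 0.009753 K/W
Total R = ΔT/Q = 209/1550 = 0.1348 K/W
R_cellular glass = R_total − R_other = 0.1251 K/W
k = L/(R·A) = 0.08/(0.1251×11.8)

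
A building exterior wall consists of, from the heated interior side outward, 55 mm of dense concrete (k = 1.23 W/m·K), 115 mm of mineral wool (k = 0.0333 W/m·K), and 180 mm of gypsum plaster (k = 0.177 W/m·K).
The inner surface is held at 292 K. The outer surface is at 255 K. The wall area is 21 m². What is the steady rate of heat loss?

Using the resistance-network approach (series):
R_dense concrete = L/(kA) = 0.055/(1.23×21) = 0.002129 K/W
R_mineral wool = L/(kA) = 0.115/(0.0333×21) = 0.1645 K/W
R_gypsum plaster = L/(kA) = 0.18/(0.177×21) = 0.04843 K/W
R_total = 0.215 K/W
Q = ΔT / R_total = 37 / 0.215

Q ≈ 172 W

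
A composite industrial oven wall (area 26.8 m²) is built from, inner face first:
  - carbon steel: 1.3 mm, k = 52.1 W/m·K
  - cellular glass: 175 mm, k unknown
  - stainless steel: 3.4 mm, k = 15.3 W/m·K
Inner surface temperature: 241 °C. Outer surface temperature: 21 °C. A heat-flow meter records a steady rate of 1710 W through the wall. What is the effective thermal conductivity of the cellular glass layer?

Thermal resistances in series:
R_carbon steel = L/(kA) = 0.0013/(52.1×26.8) = 9.31×10^-7 K/W
R_stainless steel = L/(kA) = 0.0034/(15.3×26.8) = 8.292×10^-6 K/W
Sum of known resistances R_other = 9.223×10^-6 K/W
Total R = ΔT/Q = 220/1710 = 0.1287 K/W
R_cellular glass = R_total − R_other = 0.1286 K/W
k = L/(R·A) = 0.175/(0.1286×26.8)

k ≈ 0.0508 W/(m·K)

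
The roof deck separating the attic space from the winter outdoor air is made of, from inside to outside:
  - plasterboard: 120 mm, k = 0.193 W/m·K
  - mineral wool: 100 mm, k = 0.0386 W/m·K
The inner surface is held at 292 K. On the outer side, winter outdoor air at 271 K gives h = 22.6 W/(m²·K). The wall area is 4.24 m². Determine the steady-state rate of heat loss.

Q ≈ 27.3 W

Series thermal resistances:
R_plasterboard = L/(kA) = 0.12/(0.193×4.24) = 0.1466 K/W
R_mineral wool = L/(kA) = 0.1/(0.0386×4.24) = 0.611 K/W
R_outer film = 1/(h_o·A) = 1/(22.6×4.24) = 0.01044 K/W
R_total = 0.7681 K/W
Q = ΔT / R_total = 21 / 0.7681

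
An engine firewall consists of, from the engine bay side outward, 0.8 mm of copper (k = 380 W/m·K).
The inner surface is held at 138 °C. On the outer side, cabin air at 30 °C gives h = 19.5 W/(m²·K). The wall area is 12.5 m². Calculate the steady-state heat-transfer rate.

Q ≈ 26300 W

Using the resistance-network approach (series):
R_copper = L/(kA) = 0.0008/(380×12.5) = 1.684×10^-7 K/W
R_outer film = 1/(h_o·A) = 1/(19.5×12.5) = 0.004103 K/W
R_total = 0.004103 K/W
Q = ΔT / R_total = 108 / 0.004103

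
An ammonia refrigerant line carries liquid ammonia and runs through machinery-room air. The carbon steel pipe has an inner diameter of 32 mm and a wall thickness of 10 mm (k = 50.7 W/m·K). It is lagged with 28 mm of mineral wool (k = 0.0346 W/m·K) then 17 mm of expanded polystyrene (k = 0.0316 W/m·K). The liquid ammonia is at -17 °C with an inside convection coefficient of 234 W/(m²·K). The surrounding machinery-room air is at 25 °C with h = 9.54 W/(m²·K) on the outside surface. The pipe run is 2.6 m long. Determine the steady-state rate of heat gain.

Treating each annulus and film as a series resistance:
R_inner film = 1/(h_i·2πr₁L) = 1/(234×2π×0.016×2.6) = 0.01635 K/W
R_carbon steel pipe wall = ln(26/16)/(2π×50.7×2.6) = 5.862×10^-4 K/W
R_mineral wool = ln(54/26)/(2π×0.0346×2.6) = 1.293 K/W
R_expanded polystyrene = ln(71/54)/(2π×0.0316×2.6) = 0.5302 K/W
R_outer film = 1/(h_o·2πr_oL) = 1/(9.54×2π×0.071×2.6) = 0.09037 K/W
R_total = 1.931 K/W
Q = ΔT/R_total = 42/1.931

Q ≈ 21.8 W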